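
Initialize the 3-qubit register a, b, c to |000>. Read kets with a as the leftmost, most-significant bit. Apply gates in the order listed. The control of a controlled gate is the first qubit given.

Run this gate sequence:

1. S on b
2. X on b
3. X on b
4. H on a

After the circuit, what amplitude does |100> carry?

The final state's coefficient on |100> equals sqrt(2)/2.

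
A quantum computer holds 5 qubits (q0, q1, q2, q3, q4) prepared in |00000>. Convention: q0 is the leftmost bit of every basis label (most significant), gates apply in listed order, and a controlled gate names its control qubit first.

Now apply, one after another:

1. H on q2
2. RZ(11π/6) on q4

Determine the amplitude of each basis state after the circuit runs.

The final amplitudes are -sqrt(2)*exp(I*pi/12)/2 on |00000>, -sqrt(2)*exp(I*pi/12)/2 on |00100>, and 0 on every other basis state.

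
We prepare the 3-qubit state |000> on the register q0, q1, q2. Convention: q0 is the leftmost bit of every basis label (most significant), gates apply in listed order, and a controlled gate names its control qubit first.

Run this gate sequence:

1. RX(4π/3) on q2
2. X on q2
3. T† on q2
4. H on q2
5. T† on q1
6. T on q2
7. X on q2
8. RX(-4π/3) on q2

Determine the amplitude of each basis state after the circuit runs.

The final amplitudes are -sqrt(3)/4 + sqrt(2)/4 on |000>, -sqrt(2)*exp(3*I*pi/4)/8 + 3*sqrt(2)*exp(I*pi/4)/8 + sqrt(6)*I/4 on |001>, and 0 on every other basis state.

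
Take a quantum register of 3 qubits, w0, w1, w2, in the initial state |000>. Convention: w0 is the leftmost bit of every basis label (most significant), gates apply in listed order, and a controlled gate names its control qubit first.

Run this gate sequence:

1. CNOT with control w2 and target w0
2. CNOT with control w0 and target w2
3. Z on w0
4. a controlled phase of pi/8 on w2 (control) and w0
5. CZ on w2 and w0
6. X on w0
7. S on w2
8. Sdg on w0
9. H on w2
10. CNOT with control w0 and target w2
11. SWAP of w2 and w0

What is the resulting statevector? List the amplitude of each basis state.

After the circuit, the state carries amplitude -sqrt(2)*I/2 on |001>, -sqrt(2)*I/2 on |101>, and 0 on every other basis state.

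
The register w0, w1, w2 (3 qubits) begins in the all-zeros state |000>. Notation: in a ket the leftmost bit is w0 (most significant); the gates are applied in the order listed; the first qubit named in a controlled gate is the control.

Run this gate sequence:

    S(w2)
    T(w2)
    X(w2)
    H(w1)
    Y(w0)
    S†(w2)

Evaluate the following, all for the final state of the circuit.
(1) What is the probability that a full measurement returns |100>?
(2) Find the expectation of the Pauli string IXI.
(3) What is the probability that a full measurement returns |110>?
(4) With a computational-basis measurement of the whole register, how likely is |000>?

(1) A full measurement returns |100> with probability 0.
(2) In the final state, IXI has expectation 1.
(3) Outcome |110> occurs with probability 0.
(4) Outcome |000> occurs with probability 0.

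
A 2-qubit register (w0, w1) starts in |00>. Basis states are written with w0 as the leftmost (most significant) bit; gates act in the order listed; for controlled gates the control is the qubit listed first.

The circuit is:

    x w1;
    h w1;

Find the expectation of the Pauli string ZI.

The observable ZI averages to 1.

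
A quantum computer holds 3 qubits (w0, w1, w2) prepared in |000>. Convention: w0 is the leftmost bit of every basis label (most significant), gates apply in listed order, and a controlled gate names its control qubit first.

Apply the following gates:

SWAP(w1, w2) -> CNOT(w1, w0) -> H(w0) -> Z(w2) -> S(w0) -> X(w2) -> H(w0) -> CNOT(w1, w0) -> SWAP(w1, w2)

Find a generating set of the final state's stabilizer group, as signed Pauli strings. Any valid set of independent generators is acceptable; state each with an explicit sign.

One valid set of independent stabilizer generators is -YII, -IZI, +IIZ (any independent generating set of the same group is equally correct).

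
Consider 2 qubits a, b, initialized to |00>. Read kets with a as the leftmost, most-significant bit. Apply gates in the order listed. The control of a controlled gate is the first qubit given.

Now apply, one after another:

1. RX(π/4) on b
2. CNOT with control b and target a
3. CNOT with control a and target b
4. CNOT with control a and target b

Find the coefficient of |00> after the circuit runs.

The amplitude on |00> is sqrt(sqrt(2) + 2)/2.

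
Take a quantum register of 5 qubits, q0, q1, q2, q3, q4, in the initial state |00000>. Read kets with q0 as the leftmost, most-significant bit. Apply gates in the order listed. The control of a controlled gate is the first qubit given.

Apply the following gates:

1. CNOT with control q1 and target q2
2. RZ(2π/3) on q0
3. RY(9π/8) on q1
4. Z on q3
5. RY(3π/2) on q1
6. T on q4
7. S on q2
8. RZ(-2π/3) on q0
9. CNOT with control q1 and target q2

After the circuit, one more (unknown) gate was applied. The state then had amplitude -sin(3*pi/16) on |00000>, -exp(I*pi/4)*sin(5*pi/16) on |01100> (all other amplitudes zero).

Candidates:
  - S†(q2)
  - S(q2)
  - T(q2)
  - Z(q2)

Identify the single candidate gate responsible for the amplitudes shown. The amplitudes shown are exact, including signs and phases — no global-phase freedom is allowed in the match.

It was T(q2) that produced the state shown.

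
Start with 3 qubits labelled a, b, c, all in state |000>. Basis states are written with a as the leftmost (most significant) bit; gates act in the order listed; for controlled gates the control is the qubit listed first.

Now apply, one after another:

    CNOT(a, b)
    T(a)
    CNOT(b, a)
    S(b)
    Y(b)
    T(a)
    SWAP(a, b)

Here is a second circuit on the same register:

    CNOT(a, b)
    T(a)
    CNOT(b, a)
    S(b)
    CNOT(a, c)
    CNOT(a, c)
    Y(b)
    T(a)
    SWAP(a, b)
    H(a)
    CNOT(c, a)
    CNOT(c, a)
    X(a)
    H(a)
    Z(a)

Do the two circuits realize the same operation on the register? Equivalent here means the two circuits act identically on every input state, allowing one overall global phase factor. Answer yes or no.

Yes, they are equivalent — the unitaries differ by at most a global phase.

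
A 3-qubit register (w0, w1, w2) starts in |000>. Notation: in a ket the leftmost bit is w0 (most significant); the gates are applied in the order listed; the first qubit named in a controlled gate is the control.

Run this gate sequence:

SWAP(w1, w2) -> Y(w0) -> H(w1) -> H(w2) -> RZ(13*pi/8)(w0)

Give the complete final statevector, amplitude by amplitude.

The resulting statevector has amplitude 0 on |000>, 0 on |001>, 0 on |010>, 0 on |011>, -exp(5*I*pi/16)/2 on |100>, -exp(5*I*pi/16)/2 on |101>, -exp(5*I*pi/16)/2 on |110>, -exp(5*I*pi/16)/2 on |111>.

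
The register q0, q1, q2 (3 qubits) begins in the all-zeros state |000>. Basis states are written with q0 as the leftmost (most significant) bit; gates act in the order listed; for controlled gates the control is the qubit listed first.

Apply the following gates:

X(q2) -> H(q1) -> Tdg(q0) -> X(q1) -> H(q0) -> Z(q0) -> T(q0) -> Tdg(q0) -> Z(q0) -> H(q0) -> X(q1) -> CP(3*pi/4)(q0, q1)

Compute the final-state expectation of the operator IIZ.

The observable IIZ averages to -1. Key observation: steps 4-11 multiply out to the identity, so the circuit reduces to the remaining gates.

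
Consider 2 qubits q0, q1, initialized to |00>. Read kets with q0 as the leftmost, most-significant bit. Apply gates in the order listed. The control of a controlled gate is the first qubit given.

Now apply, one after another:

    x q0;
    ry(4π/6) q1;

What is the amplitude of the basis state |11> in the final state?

The amplitude on |11> is sqrt(3)/2.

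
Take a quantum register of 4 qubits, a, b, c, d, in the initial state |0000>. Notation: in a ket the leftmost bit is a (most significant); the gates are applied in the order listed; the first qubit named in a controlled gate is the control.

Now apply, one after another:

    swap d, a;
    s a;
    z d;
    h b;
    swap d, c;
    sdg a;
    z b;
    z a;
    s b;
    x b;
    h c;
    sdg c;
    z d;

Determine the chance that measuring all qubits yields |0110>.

The probability of measuring |0110> is 1/4.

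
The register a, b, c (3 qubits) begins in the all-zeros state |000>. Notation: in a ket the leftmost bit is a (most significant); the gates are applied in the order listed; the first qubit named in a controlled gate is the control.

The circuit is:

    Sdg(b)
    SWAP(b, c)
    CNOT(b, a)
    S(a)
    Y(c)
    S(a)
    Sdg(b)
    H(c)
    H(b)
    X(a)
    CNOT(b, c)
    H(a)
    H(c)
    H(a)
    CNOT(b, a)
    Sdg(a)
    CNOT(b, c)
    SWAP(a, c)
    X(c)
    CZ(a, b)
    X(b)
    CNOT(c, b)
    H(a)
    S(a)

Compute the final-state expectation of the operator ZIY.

The observable ZIY averages to -1.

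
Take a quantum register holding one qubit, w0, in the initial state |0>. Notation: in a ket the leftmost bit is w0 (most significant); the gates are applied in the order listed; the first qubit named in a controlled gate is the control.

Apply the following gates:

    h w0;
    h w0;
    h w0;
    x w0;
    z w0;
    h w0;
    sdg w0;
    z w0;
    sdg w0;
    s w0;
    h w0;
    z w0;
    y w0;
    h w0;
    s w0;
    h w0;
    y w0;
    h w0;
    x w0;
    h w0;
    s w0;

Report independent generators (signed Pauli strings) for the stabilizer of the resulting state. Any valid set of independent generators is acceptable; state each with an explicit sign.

One valid set of independent stabilizer generators is -Y (any independent generating set of the same group is equally correct).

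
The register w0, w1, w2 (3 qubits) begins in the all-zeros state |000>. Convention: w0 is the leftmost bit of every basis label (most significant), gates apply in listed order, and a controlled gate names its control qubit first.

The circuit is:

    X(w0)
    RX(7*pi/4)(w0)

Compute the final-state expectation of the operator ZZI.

The observable ZZI averages to -sqrt(2)/2.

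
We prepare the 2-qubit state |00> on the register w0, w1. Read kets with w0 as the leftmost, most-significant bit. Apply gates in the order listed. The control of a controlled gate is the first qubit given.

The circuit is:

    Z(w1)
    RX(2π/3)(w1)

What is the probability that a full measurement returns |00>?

The probability of measuring |00> is 1/4.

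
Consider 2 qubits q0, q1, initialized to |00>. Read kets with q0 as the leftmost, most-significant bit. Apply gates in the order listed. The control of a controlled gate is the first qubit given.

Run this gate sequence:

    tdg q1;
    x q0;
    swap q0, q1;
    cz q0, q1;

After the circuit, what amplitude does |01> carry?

|01> carries amplitude 1 in the final state.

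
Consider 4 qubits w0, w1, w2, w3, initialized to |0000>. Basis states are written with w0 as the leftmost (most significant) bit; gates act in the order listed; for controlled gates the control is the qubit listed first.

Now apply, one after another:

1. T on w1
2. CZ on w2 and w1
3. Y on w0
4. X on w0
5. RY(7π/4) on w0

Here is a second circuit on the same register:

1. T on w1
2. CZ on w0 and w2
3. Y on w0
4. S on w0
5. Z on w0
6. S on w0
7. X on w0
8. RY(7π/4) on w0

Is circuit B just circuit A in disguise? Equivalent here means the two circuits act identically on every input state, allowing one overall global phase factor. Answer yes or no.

No — the two circuits implement different unitaries, even allowing a global phase.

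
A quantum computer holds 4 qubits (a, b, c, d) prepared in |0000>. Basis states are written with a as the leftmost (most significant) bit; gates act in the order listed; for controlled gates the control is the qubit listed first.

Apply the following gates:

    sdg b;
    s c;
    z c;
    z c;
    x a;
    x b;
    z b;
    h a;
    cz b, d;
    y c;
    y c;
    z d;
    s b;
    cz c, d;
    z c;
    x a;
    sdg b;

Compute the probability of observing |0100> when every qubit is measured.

Outcome |0100> occurs with probability 1/2.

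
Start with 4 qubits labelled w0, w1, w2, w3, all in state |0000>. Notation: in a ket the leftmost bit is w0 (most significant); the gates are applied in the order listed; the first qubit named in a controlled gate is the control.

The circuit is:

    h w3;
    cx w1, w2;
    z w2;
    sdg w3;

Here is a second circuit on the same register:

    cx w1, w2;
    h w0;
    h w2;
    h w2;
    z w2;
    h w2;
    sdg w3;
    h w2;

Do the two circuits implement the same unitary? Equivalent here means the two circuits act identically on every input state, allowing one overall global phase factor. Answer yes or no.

No: there is an input state on which the two circuits produce genuinely different outputs (not merely differing by a phase).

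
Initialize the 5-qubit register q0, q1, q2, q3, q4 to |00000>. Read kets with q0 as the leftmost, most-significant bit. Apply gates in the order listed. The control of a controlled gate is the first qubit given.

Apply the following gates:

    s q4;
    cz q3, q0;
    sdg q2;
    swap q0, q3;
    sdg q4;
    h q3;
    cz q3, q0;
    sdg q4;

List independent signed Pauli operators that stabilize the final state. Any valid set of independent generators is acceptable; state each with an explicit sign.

The final state is stabilized by the group generated by +IIIXI, +ZIIII, +IZIII, +IIZII, +IIIIZ; other independent generating sets are equally valid.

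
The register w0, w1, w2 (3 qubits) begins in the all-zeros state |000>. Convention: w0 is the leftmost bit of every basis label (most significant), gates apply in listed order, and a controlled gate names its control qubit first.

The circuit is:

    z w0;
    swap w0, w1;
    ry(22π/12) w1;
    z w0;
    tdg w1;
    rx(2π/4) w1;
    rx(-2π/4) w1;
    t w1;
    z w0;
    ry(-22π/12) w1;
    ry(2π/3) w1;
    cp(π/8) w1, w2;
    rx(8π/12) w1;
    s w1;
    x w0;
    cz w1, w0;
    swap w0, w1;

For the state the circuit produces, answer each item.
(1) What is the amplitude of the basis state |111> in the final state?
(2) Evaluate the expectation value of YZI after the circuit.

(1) The final state's coefficient on |111> equals 0. Key observation: steps 3-10 multiply out to the identity, so the circuit reduces to the remaining gates.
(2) The expectation value of YZI is sqrt(3)/2.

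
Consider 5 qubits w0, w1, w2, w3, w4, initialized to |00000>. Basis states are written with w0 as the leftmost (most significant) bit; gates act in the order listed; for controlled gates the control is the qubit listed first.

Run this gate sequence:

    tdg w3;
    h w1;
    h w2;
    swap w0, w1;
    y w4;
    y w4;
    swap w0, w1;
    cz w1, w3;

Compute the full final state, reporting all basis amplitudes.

The final amplitudes are 1/2 on |00000>, 1/2 on |00100>, 1/2 on |01000>, 1/2 on |01100>, and 0 on every other basis state. Key observation: the block from step 4 through step 7 cancels to the identity and can be dropped.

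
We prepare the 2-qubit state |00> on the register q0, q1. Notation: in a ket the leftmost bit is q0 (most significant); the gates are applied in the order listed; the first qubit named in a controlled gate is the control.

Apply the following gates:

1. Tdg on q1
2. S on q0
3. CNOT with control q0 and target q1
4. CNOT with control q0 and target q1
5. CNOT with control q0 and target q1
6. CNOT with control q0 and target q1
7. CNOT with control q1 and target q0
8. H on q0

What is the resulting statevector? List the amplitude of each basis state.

The resulting statevector has amplitude sqrt(2)/2 on |00>, 0 on |01>, sqrt(2)/2 on |10>, 0 on |11>. Key observation: steps 3-6 multiply out to the identity, so the circuit reduces to the remaining gates.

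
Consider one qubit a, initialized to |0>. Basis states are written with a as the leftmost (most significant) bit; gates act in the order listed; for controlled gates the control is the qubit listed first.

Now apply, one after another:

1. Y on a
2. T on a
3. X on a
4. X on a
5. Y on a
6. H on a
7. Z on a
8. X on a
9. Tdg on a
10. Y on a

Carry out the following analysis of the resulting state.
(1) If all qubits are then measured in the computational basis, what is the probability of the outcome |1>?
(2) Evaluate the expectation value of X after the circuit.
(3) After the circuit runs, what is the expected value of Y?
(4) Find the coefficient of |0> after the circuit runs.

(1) A full measurement returns |1> with probability 1/2.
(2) The observable X averages to sqrt(2)/2.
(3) In the final state, Y has expectation sqrt(2)/2.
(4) The final state's coefficient on |0> equals -sqrt(2)*I/2.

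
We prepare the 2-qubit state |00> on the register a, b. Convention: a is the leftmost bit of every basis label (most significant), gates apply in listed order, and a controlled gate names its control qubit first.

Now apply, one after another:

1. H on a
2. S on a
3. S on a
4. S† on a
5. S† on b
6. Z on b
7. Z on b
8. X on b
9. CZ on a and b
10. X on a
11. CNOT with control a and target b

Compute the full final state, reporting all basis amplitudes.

After the circuit, the state carries amplitude 0 on |00>, -sqrt(2)*I/2 on |01>, sqrt(2)/2 on |10>, 0 on |11>.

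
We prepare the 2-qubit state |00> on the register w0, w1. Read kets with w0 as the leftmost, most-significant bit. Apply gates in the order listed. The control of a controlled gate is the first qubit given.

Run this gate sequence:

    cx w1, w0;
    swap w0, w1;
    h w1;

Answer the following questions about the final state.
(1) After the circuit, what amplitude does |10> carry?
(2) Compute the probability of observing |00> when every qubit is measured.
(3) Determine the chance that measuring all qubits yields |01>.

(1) The amplitude on |10> is 0.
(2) The probability of measuring |00> is 1/2.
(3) Outcome |01> occurs with probability 1/2.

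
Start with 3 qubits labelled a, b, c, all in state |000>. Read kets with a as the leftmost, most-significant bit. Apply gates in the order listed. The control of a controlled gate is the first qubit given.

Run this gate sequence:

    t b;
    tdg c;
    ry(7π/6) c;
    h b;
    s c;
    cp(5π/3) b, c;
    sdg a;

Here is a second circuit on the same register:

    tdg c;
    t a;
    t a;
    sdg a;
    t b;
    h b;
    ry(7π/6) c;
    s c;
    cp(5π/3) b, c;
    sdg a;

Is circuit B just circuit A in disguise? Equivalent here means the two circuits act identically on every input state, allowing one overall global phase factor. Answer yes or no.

Yes: on every input state the two circuits agree up to one overall phase factor.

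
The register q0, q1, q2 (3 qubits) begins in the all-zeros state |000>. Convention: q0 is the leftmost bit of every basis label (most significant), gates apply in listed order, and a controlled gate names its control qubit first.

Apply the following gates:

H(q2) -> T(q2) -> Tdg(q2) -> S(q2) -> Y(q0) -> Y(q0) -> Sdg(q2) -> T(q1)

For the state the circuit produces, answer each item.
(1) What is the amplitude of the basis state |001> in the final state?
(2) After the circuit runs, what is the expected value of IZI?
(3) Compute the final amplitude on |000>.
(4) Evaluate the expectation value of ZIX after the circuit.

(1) The final state's coefficient on |001> equals sqrt(2)/2.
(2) The observable IZI averages to 1.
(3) The amplitude on |000> is sqrt(2)/2.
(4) The observable ZIX averages to 1.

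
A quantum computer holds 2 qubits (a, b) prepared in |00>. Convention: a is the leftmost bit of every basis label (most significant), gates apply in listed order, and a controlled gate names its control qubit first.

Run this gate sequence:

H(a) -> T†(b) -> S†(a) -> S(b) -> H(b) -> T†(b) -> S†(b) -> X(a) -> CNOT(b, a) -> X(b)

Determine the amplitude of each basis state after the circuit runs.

The resulting statevector has amplitude -exp(I*pi/4)/2 on |00>, -I/2 on |01>, exp(3*I*pi/4)/2 on |10>, 1/2 on |11>.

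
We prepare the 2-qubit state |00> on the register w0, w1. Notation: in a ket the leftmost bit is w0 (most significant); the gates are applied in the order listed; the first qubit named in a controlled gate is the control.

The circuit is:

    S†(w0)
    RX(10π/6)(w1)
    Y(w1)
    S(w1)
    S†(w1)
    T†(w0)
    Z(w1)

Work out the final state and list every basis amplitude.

The resulting statevector has amplitude -1/2 on |00>, sqrt(3)*I/2 on |01>, 0 on |10>, 0 on |11>. Key observation: the block from step 4 through step 5 cancels to the identity and can be dropped.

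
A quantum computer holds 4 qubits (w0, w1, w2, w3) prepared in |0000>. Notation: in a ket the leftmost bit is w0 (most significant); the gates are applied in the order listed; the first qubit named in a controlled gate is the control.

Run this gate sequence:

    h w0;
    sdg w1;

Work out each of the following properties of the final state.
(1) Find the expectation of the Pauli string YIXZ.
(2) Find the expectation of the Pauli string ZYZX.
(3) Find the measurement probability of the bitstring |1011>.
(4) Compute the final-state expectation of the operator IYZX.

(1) The observable YIXZ averages to 0.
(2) The observable ZYZX averages to 0.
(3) A full measurement returns |1011> with probability 0.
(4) In the final state, IYZX has expectation 0.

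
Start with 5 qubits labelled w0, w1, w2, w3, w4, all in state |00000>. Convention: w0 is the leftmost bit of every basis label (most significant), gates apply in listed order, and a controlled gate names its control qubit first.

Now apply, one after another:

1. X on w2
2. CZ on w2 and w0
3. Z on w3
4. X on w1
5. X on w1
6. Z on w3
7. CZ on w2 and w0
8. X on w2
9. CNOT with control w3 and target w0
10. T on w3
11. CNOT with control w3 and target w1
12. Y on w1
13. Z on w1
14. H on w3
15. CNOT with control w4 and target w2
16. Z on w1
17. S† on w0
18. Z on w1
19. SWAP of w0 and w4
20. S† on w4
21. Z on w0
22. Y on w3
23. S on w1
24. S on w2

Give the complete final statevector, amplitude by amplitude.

The final amplitudes are -sqrt(2)*I/2 on |01000>, sqrt(2)*I/2 on |01010>, and 0 on every other basis state. Key observation: steps 1-8 multiply out to the identity, so the circuit reduces to the remaining gates.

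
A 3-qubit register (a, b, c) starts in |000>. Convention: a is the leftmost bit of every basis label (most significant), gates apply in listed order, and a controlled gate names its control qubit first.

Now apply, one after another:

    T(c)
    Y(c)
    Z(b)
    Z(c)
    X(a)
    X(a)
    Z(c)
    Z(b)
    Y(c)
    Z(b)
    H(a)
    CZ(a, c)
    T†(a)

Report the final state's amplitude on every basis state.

The resulting statevector has amplitude sqrt(2)/2 on |000>, -sqrt(2)*exp(3*I*pi/4)/2 on |100>, and 0 on every other basis state. Key observation: gates 2-9 undo each other exactly, leaving only the rest of the circuit to track.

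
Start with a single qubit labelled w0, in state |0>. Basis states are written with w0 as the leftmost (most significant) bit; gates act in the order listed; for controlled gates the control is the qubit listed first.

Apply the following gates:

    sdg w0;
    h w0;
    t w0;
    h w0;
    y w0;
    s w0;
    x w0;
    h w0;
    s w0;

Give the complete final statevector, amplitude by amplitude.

The final amplitudes are sqrt(2)*(-1 - I - exp(I*pi/4) + exp(3*I*pi/4))/4 on |0>, sqrt(2)*(-1 - I - exp(3*I*pi/4) + exp(I*pi/4))/4 on |1>.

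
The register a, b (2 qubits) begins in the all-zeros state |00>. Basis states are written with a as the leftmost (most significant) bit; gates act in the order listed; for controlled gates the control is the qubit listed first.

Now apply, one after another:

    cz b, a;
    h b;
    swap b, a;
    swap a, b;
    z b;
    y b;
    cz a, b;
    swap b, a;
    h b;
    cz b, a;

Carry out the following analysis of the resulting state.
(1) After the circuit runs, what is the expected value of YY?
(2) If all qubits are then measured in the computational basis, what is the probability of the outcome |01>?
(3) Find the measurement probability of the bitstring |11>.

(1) In the final state, YY has expectation 1.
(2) Outcome |01> occurs with probability 1/4.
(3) The probability of measuring |11> is 1/4.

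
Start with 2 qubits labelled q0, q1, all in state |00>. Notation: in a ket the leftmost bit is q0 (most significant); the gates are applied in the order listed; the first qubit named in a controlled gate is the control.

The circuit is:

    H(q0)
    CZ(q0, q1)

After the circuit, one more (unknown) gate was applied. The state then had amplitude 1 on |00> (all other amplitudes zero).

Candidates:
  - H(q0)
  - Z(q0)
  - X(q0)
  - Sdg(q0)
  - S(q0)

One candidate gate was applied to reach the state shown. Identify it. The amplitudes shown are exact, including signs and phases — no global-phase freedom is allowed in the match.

The unique candidate consistent with the amplitudes is H(q0).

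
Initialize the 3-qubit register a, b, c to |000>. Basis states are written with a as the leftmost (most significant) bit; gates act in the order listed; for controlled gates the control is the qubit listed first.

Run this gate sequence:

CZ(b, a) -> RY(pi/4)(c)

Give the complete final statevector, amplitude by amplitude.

The final amplitudes are sqrt(sqrt(2) + 2)/2 on |000>, sqrt(2 - sqrt(2))/2 on |001>, and 0 on every other basis state.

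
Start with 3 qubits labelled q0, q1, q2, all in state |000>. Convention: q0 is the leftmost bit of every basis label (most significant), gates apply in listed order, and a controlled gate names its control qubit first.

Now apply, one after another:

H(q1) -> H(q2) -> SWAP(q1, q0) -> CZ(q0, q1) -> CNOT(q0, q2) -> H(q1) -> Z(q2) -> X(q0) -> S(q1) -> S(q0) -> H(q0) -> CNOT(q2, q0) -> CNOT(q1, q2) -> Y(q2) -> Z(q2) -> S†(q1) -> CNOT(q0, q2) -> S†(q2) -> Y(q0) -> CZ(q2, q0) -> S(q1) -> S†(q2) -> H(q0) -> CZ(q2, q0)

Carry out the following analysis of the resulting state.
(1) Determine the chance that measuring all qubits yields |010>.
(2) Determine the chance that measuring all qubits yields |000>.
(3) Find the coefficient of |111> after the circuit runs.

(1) The probability of measuring |010> is 1/4.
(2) The probability of measuring |000> is 1/4.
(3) The amplitude on |111> is sqrt(2)*(-1 - I)/4.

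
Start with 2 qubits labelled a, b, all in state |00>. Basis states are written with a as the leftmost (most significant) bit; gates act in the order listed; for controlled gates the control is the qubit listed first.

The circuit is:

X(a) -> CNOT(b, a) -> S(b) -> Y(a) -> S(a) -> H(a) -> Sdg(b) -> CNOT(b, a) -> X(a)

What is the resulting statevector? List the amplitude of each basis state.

After the circuit, the state carries amplitude -sqrt(2)*I/2 on |00>, 0 on |01>, -sqrt(2)*I/2 on |10>, 0 on |11>.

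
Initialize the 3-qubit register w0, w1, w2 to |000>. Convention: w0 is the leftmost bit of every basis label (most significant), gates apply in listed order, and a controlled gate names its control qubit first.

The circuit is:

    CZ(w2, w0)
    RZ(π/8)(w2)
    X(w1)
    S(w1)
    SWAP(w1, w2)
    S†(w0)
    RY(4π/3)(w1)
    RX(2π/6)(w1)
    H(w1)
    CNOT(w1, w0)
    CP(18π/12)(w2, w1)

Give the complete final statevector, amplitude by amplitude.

The final amplitudes are (-sqrt(6) + sqrt(2) - 3*sqrt(2)*I + sqrt(6)*I)*exp(15*I*pi/16)/8 on |001>, (sqrt(6) + 3*sqrt(2) + sqrt(2)*I + sqrt(6)*I)*exp(15*I*pi/16)/8 on |111>, and 0 on every other basis state.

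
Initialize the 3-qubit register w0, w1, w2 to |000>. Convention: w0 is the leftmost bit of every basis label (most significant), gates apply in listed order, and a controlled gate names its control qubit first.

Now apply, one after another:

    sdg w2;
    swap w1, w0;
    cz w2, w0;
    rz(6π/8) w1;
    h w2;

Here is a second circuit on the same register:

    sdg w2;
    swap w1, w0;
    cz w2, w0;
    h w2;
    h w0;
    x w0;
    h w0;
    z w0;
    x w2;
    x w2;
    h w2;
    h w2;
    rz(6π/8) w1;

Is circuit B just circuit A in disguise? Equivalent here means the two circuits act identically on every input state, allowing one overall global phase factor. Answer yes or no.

Yes — the two circuits implement the same unitary up to a global phase.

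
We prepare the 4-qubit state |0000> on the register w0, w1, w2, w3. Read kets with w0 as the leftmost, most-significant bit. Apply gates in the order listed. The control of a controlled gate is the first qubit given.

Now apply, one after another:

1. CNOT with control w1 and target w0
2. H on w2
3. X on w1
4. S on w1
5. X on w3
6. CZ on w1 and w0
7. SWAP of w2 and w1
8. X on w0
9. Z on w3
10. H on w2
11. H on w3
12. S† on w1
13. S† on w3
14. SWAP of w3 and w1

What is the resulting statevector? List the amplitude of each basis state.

The final amplitudes are 0 on |0000>, 0 on |0001>, 0 on |0010>, 0 on |0011>, 0 on |0100>, 0 on |0101>, 0 on |0110>, 0 on |0111>, -sqrt(2)*I/4 on |1000>, -sqrt(2)/4 on |1001>, sqrt(2)*I/4 on |1010>, sqrt(2)/4 on |1011>, sqrt(2)/4 on |1100>, -sqrt(2)*I/4 on |1101>, -sqrt(2)/4 on |1110>, sqrt(2)*I/4 on |1111>.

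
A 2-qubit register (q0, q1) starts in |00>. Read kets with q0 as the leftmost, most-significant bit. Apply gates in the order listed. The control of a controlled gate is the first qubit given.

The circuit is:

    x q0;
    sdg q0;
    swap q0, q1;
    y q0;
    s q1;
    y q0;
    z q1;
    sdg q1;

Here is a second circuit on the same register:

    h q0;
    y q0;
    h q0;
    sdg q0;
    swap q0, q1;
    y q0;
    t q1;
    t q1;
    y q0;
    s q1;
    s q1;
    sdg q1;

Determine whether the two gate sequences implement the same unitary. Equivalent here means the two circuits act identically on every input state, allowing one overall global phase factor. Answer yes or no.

No — the two circuits implement different unitaries, even allowing a global phase.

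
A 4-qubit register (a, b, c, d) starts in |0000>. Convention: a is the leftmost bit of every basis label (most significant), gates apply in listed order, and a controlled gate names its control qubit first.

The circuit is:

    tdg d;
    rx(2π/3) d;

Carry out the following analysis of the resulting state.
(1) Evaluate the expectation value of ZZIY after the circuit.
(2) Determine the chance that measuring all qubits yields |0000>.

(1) In the final state, ZZIY has expectation -sqrt(3)/2.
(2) A full measurement returns |0000> with probability 1/4.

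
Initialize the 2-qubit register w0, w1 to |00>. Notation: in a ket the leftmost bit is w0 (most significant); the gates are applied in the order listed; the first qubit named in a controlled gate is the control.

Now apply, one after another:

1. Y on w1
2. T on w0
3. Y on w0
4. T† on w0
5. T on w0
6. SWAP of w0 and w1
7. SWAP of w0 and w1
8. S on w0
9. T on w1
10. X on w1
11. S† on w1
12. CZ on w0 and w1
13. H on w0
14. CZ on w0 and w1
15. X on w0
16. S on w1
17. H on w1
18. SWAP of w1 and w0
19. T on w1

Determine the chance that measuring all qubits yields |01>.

A full measurement returns |01> with probability 1/4.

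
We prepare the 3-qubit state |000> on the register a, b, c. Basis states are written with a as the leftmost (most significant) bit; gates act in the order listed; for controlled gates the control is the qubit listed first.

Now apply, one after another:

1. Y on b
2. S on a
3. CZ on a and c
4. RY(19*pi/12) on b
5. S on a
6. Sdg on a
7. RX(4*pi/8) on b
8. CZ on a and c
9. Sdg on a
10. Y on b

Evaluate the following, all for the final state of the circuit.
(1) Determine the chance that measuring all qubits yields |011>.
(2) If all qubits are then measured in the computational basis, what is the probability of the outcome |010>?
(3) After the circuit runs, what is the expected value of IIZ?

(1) A full measurement returns |011> with probability 0.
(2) A full measurement returns |010> with probability 1/2.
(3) The expectation value of IIZ is 1.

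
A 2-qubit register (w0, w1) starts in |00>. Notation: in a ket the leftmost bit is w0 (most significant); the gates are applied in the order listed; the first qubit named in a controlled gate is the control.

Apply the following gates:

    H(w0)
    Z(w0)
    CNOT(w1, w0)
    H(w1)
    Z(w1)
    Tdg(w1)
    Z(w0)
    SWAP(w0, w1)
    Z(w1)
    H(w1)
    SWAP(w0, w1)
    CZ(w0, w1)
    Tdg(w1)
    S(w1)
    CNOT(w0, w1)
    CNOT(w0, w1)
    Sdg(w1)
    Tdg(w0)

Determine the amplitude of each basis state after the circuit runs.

The final amplitudes are 0 on |00>, 0 on |01>, -sqrt(2)*exp(3*I*pi/4)/2 on |10>, -sqrt(2)*exp(I*pi/4)/2 on |11>. Key observation: steps 14-17 multiply out to the identity, so the circuit reduces to the remaining gates.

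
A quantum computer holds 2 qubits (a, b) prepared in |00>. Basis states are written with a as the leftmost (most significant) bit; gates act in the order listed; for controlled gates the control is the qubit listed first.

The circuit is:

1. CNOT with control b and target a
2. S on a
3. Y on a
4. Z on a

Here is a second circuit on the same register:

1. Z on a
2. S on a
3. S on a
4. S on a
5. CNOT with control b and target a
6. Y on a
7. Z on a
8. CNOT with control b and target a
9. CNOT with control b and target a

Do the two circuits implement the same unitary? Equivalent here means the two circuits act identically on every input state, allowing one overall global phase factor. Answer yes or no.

No: there is an input state on which the two circuits produce genuinely different outputs (not merely differing by a phase).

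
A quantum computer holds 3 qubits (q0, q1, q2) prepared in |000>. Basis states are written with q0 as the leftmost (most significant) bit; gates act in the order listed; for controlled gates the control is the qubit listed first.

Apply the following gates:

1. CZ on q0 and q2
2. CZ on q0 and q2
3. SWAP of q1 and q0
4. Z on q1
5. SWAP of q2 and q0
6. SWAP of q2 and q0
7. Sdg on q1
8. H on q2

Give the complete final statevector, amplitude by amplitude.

The resulting statevector has amplitude sqrt(2)/2 on |000>, sqrt(2)/2 on |001>, and 0 on every other basis state. Key observation: steps 5-6 multiply out to the identity, so the circuit reduces to the remaining gates.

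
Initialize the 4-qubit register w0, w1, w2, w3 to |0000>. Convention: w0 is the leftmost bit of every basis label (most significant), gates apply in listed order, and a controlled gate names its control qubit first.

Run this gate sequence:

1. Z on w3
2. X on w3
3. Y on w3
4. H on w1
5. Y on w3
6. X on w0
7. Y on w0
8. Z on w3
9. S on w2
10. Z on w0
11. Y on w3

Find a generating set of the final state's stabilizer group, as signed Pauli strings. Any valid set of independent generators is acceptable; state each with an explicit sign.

The final state is stabilized by the group generated by +IXII, +ZIII, +IIZI, +IIIZ; other independent generating sets are equally valid.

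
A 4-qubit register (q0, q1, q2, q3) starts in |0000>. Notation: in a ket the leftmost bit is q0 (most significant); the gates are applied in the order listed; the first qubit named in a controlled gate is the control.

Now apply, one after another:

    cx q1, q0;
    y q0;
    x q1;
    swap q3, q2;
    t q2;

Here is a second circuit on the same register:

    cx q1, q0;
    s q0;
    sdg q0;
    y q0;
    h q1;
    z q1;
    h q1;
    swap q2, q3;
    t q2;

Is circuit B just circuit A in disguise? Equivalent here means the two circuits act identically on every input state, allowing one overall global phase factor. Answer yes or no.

Yes, they are equivalent — the unitaries differ by at most a global phase.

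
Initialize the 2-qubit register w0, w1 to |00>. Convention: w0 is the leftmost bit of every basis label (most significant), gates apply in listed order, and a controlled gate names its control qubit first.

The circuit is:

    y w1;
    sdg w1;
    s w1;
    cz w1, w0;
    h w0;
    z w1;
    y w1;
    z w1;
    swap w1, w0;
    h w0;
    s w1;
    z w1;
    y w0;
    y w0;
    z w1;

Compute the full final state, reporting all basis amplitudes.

The final amplitudes are -1/2 on |00>, -I/2 on |01>, -1/2 on |10>, -I/2 on |11>. Key observation: the block from step 12 through step 15 cancels to the identity and can be dropped.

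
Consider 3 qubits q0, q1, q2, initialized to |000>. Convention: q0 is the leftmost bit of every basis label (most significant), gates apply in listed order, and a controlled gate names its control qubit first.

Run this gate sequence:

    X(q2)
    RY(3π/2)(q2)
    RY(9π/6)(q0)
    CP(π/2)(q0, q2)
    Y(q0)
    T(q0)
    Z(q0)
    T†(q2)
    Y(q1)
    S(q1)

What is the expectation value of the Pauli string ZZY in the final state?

In the final state, ZZY has expectation -sqrt(2)/2.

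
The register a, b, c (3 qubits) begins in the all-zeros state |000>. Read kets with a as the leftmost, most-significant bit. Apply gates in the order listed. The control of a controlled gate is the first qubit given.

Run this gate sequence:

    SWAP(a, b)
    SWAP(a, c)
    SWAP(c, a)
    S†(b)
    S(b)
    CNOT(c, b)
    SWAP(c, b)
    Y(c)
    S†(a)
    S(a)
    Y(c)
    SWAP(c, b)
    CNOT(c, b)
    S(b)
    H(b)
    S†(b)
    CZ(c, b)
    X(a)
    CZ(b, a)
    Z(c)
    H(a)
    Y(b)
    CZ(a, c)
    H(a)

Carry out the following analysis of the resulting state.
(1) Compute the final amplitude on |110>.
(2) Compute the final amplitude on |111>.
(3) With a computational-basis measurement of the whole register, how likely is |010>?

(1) The amplitude on |110> is sqrt(2)*I/2.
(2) |111> carries amplitude 0 in the final state.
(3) A full measurement returns |010> with probability 0.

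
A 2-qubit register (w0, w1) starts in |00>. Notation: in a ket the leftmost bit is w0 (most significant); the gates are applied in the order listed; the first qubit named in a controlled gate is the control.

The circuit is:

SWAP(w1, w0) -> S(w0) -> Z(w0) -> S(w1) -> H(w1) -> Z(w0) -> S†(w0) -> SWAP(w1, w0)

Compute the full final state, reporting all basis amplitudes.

The final amplitudes are sqrt(2)/2 on |00>, 0 on |01>, sqrt(2)/2 on |10>, 0 on |11>.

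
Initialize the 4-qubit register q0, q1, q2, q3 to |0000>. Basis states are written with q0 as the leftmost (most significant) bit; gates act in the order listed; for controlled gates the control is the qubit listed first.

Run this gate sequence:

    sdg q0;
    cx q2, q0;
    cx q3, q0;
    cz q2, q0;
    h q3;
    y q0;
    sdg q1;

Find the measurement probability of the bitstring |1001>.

The probability of measuring |1001> is 1/2.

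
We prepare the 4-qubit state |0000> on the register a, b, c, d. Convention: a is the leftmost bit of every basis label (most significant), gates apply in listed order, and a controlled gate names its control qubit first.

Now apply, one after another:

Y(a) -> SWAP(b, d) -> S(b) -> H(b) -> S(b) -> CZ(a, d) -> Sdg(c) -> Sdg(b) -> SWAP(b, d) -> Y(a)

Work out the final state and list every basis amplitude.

The final amplitudes are sqrt(2)/2 on |0000>, sqrt(2)/2 on |0001>, and 0 on every other basis state.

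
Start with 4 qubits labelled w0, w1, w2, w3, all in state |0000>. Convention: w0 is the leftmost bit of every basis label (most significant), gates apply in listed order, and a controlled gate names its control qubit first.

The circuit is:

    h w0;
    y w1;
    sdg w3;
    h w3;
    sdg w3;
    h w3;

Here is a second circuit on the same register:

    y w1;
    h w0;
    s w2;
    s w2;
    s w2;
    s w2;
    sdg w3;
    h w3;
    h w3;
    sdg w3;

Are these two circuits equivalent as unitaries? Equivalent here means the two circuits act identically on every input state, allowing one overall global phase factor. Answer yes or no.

No, they are not equivalent — no single phase factor reconciles the two unitaries.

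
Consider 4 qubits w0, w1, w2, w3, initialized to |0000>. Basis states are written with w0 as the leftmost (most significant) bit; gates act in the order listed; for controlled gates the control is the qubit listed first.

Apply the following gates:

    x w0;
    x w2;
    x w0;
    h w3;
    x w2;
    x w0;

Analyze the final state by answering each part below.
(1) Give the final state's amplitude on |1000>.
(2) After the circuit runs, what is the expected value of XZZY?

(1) The amplitude on |1000> is sqrt(2)/2.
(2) In the final state, XZZY has expectation 0.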